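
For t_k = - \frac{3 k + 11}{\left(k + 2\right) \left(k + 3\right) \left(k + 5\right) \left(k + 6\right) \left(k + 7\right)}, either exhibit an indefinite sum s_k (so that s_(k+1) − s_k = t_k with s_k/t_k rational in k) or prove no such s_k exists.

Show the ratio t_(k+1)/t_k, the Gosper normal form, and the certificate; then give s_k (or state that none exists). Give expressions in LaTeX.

The ratio is (k + 2)*(k + 5)*(3*k + 14)/((k + 4)*(k + 8)*(3*k + 11)).
Factor: A=k + 2; B=k + 8; C=k**2 + 23*k/3 + 44/3.
Key eq: (k + 2)·f(k+1) = (k + 7)·f(k) + (k**2 + 23*k/3 + 44/3).
Bound: deg f ≤ 5.
Solve for f: f(k) = k*(k + 3)*(k + 4)*(k**2 + 13*k + 52)/180 (degree 5 ≤ 5).
So s_k = (B(k−1)f/C)·t_k = (k*(k + 3)*(k + 7)*(k**2 + 13*k + 52)/(60*(3*k + 11)))·t_k = k*(-k**2 - 13*k - 52)/(60*(k**3 + 13*k**2 + 52*k + 60)).
Δs = (-3*k - 11)/(k**5 + 23*k**4 + 203*k**3 + 853*k**2 + 1692*k + 1260), as required.

s_k = \frac{k \left(- k^{2} - 13 k - 52\right)}{60 \left(k^{3} + 13 k^{2} + 52 k + 60\right)}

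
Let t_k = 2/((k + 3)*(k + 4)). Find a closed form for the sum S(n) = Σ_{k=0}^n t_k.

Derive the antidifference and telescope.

S(n) = 2*(n + 1)/(3*(n + 4))

Compute t_(k+1)/t_k: get (k + 3)/(k + 5).
Factor: A=k + 3; B=k + 5; C=1.
Solve (k + 3)·f(k+1) − (k + 4)·f(k) = 1.
From deg A=1, deg B=1, deg C=0: d=1.
Coefficient equations give f(k) = k/3.
So s_k = (B(k−1)f/C)·t_k = (k*(k + 4)/3)·t_k = 2*k/(3*(k + 3)).
Verify: 2/(k**2 + 7*k + 12) matches t_k.
Telescope: S(n) = s_(n+1) − s_(0) = 2*(n + 1)/(3*(n + 4)) − (0) = 2*(n + 1)/(3*(n + 4)).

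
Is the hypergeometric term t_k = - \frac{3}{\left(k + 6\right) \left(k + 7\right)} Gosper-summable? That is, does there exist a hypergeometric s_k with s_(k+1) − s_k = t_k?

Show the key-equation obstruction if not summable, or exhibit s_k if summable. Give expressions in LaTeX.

Yes. s_k = - \frac{k}{2 k + 12}.

Ratio r(k) = (k + 6)/(k + 8).
Factor: A=k + 6; B=k + 8; C=1.
Solve (k + 6)·f(k+1) − (k + 7)·f(k) = 1.
From deg A=1, deg B=1, deg C=0: d=1.
Coefficient equations give f(k) = k/6.
Then R = B(k−1)f/C = k*(k + 7)/6, so s_k = R(k)·t_k = -k/(2*k + 12).
Check: Δs_k = -3/(k**2 + 13*k + 42). ✓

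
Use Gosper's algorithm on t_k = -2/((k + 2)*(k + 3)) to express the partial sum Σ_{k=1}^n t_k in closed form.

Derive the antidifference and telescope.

Compute t_(k+1)/t_k: get (k + 2)/(k + 4).
Normal form (A,B,C) = (k + 2, k + 4, 1).
f must satisfy (k + 2)·f(k+1) − (k + 3)·f(k) = 1.
deg f ≤ 1 (via 1,1,0).
Match coefficients ⇒ f(k) = k/2.
R(k) = B(k−1)·f(k)/C(k) = k*(k + 3)/2; s_k = R·t_k = -k/(k + 2).
Check: Δs_k = -2/(k**2 + 5*k + 6). ✓
Σ_(k=1)^n t_k = s_(n+1) − s_(1) = ((-n - 1)/(n + 3)) − (-1/3), i.e. -2*n/(3*n + 9).

S(n) = -2*n/(3*n + 9)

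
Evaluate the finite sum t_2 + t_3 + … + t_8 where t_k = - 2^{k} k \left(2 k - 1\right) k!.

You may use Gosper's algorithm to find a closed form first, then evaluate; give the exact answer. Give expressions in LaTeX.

Σ = -1300561920

t_(k+1)/t_k = (k + 1)**2*(4*k + 2)/(k*(2*k - 1)).
Factor: A=2*k + 2; B=1; C=k**2 - k/2.
Need (2*k + 2)·f(k+1) − (1)·f(k) = k**2 - k/2.
d = 1 from the (1,0,2) case.
Match coefficients ⇒ f(k) = (k - 2)/2.
So s_k = (B(k−1)f/C)·t_k = ((k - 2)/(k*(2*k - 1)))·t_k = -2**k*(k - 2)*factorial(k).
Check: Δs_k = -2**k*k*(2*k - 1)*factorial(k). ✓
Σ_(k=2)^(8) t_k = s_(9) − s_(2) = -1300561920 − (0) = -1300561920.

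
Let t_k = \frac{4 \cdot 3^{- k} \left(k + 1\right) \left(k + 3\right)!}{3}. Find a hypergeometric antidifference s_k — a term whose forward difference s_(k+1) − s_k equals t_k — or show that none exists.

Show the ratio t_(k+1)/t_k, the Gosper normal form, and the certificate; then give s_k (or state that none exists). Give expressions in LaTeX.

r(k) = (k + 2)*(k + 4)/(3*(k + 1)) after simplifying.
Factor: A=k/3 + 4/3; B=1; C=k + 1.
Key eq: (k/3 + 4/3)·f(k+1) = (1)·f(k) + (k + 1).
d = 0 from the (1,0,1) case.
Solve for f: f(k) = 3 (degree 0 ≤ 0).
R(k) = B(k−1)·f(k)/C(k) = 3/(k + 1); s_k = R·t_k = 4*factorial(k + 3)/3**k.
Verify: 4*(k + 1)*factorial(k + 3)/(3*3**k) matches t_k.

s_k = 4 \cdot 3^{- k} \left(k + 3\right)!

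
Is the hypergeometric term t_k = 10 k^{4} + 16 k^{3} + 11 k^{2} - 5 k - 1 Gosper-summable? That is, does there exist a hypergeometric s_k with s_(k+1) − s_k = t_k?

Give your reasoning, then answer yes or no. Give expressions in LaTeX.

Yes. s_k = k \left(2 k^{4} - k^{3} - k^{2} - 4 k + 3\right).

Ratio r(k) = (10*k**4 + 56*k**3 + 119*k**2 + 105*k + 31)/(10*k**4 + 16*k**3 + 11*k**2 - 5*k - 1).
Normal form (A,B,C) = (1, 1, k**4 + 8*k**3/5 + 11*k**2/10 - k/2 - 1/10).
Set up (1)·f(k+1) − (1)·f(k) − (k**4 + 8*k**3/5 + 11*k**2/10 - k/2 - 1/10) = 0.
d = 5 from the (0,0,4) case.
Solve for f: f(k) = k*(2*k**4 - k**3 - k**2 - 4*k + 3)/10 (degree 5 ≤ 5).
Get s_k = R·t_k = k*(2*k**4 - k**3 - k**2 - 4*k + 3) with R(k) = B(k−1)f(k)/C(k) = k*(2*k**4 - k**3 - k**2 - 4*k + 3)/(10*k**4 + 16*k**3 + 11*k**2 - 5*k - 1).
Verify: 10*k**4 + 16*k**3 + 11*k**2 - 5*k - 1 matches t_k.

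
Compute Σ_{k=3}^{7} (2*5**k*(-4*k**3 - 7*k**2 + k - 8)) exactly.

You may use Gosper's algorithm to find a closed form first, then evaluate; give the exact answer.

Ratio r(k) = 5*(4*k**3 + 19*k**2 + 25*k + 18)/(4*k**3 + 7*k**2 - k + 8).
Normal form (A,B,C) = (5, 1, k**3 + 7*k**2/4 - k/4 + 2).
Key eq: (5)·f(k+1) = (1)·f(k) + (k**3 + 7*k**2/4 - k/4 + 2).
deg f ≤ 3 (via 0,0,3).
A polynomial solution: f(k) = (k**3 - 2*k**2 + k + 2)/4.
Get s_k = R·t_k = 2*5**k*(-k**3 + 2*k**2 - k - 2) with R(k) = B(k−1)f(k)/C(k) = (k**3 - 2*k**2 + k + 2)/(4*k**3 + 7*k**2 - k + 8).
Δs = 2*5**k*(-4*k**3 - 7*k**2 + k - 8), as required.
Telescoping: Σ = s_(8) − s_(3) = -307812500 − (-3500) = -307809000.

Σ = -307809000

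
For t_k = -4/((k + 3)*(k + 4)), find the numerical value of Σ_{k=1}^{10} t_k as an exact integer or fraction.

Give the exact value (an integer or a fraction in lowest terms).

Σ = -5/7

Ratio r(k) = (k + 3)/(k + 5).
Factor: A=k + 3; B=k + 5; C=1.
Solve (k + 3)·f(k+1) − (k + 4)·f(k) = 1.
From deg A=1, deg B=1, deg C=0: d=1.
A polynomial solution: f(k) = k/3.
Certificate R = B(k−1)f/C = k*(k + 4)/3 gives s_k = -4*k/(3*k + 9).
Check: Δs_k = -4/(k**2 + 7*k + 12). ✓
Sum = s_(11) − s_(1); s_(11) = -22/21, s_(1) = -1/3 ⇒ -5/7.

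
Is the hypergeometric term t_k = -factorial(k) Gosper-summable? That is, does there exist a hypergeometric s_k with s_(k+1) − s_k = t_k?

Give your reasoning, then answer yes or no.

Step 1: r(k) = k + 1.
Factor: A=k + 1; B=1; C=1.
f must satisfy (k + 1)·f(k+1) − (1)·f(k) = 1.
deg f ≤ -1 (via 1,0,0).
d = -1 < 0 ⇒ no nonzero polynomial f; not summable.

No — t_k has no hypergeometric antidifference.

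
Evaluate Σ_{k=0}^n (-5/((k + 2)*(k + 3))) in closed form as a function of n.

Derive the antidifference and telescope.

Compute t_(k+1)/t_k: get (k + 2)/(k + 4).
Normal form (A,B,C) = (k + 2, k + 4, 1).
Need (k + 2)·f(k+1) − (k + 3)·f(k) = 1.
d = 1 from the (1,1,0) case.
Solve for f: f(k) = k/2 (degree 1 ≤ 1).
R(k) = B(k−1)·f(k)/C(k) = k*(k + 3)/2; s_k = R·t_k = -5*k/(2*k + 4).
s_(k+1) − s_k = -5/(k**2 + 5*k + 6) = t_k.
Evaluate: s_(n+1) = 5*(-n - 1)/(2*(n + 3)); subtract s_(0) = 0 ⇒ S(n) = 5*(-n - 1)/(2*(n + 3)).

S(n) = 5*(-n - 1)/(2*(n + 3))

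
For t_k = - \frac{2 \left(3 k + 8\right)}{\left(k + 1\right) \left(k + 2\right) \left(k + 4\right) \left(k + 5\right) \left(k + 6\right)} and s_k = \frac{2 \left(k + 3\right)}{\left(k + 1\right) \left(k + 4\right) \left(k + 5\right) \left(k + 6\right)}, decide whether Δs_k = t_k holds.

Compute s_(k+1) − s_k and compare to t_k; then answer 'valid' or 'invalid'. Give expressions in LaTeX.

Invalid: residual \frac{12 \left(2 k + 5\right)}{k^{6} + 25 k^{5} + 247 k^{4} + 1219 k^{3} + 3112 k^{2} + 3796 k + 1680} ≠ 0.

s_(k+1) = 2*(k + 4)/((k + 2)*(k + 5)*(k + 6)*(k + 7))
s_(k+1) − s_k = 2*(-3*k**2 - 17*k - 26)/(k**6 + 25*k**5 + 247*k**4 + 1219*k**3 + 3112*k**2 + 3796*k + 1680)
(s_(k+1) − s_k) − t_k = 12*(2*k + 5)/(k**6 + 25*k**5 + 247*k**4 + 1219*k**3 + 3112*k**2 + 3796*k + 1680)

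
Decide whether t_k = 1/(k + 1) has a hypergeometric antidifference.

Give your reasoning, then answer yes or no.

No — the linear system for f has no solution.

r(k) = (k + 1)/(k + 2) after simplifying.
So A=k + 1 and B=k + 2, with C=1.
Key eq: (k + 1)·f(k+1) = (k + 1)·f(k) + (1).
deg f ≤ 0 (via 1,1,0).
Write f(k) = c0. Then LHS − RHS = -1, requiring -1 = 0: contradictory. No certificate.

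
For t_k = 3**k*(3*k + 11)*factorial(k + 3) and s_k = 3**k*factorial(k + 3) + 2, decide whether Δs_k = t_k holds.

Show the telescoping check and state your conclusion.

s_(k+1) = 3**(k + 1)*factorial(k + 4) + 2
s_(k+1) − s_k = 3**k*(3*k + 11)*factorial(k + 3)
(s_(k+1) − s_k) − t_k = 0

Valid — Δs_k = t_k.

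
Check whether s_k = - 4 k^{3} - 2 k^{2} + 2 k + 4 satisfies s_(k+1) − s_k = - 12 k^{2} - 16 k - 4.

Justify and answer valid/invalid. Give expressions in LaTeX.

s_(k+1) = 2*k*(-2*k**2 - 7*k - 7)
s_(k+1) − s_k = -12*k**2 - 16*k - 4
(s_(k+1) − s_k) − t_k = 0

valid; difference matches t_k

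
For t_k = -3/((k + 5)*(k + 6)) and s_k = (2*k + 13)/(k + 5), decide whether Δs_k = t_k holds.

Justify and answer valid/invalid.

s_(k+1) = (2*k + 15)/(k + 6)
s_(k+1) − s_k = -3/(k**2 + 11*k + 30)
(s_(k+1) − s_k) − t_k = 0

Valid — Δs_k = t_k.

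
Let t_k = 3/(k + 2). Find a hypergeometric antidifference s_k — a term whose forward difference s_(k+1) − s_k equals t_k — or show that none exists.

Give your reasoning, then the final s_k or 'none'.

r(k) = (k + 2)/(k + 3) after simplifying.
Take A(k)=k + 2, B(k)=k + 3, C(k)=1.
Set up (k + 2)·f(k+1) − (k + 2)·f(k) − (1) = 0.
Degrees (1,1,0) ⇒ d ≤ 0.
f = c0 ⇒ A·f(k+1) − B(k−1)·f(k) − C = -1. The system {-1 = 0} is inconsistent; no antidifference.

no hypergeometric antidifference exists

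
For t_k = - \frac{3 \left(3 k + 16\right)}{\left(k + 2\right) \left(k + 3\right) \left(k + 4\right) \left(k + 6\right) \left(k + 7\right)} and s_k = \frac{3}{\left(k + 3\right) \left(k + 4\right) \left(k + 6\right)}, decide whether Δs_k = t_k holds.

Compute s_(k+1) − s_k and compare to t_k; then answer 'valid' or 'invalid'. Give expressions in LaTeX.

Invalid: residual \frac{6 \left(4 k + 23\right)}{k^{6} + 27 k^{5} + 295 k^{4} + 1665 k^{3} + 5104 k^{2} + 8028 k + 5040} ≠ 0.

s_(k+1) = 3/((k + 4)*(k + 5)*(k + 7))
s_(k+1) − s_k = 3*(-3*k - 17)/(k**5 + 25*k**4 + 245*k**3 + 1175*k**2 + 2754*k + 2520)
(s_(k+1) − s_k) − t_k = 6*(4*k + 23)/(k**6 + 27*k**5 + 295*k**4 + 1665*k**3 + 5104*k**2 + 8028*k + 5040)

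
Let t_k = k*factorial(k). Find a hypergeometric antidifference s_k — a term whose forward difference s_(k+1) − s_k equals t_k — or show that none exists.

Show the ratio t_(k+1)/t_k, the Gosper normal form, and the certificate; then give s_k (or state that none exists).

r(k) = (k + 1)**2/k after simplifying.
So A=k + 1 and B=1, with C=k.
f must satisfy (k + 1)·f(k+1) − (1)·f(k) = k.
Degrees (1,0,1) ⇒ d ≤ 0.
Solving with deg f ≤ 0: f(k) = 1.
R(k) = B(k−1)·f(k)/C(k) = 1/k; s_k = R·t_k = factorial(k).
Check: Δs_k = k*factorial(k). ✓

s_k = factorial(k)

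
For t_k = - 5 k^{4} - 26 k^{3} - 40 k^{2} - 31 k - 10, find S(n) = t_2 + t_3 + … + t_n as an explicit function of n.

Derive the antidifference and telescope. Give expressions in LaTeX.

t_(k+1)/t_k = (5*k**4 + 46*k**3 + 148*k**2 + 209*k + 112)/(5*k**4 + 26*k**3 + 40*k**2 + 31*k + 10).
A = 1, B = 1, C = k**4 + 26*k**3/5 + 8*k**2 + 31*k/5 + 2.
Set up (1)·f(k+1) − (1)·f(k) − (k**4 + 26*k**3/5 + 8*k**2 + 31*k/5 + 2) = 0.
Bound: deg f ≤ 5.
Solving with deg f ≤ 5: f(k) = k*(k**4 + 4*k**3 + 2*k**2 + 2*k + 1)/5.
Certificate R = B(k−1)f/C = k*(k**4 + 4*k**3 + 2*k**2 + 2*k + 1)/(5*k**4 + 26*k**3 + 40*k**2 + 31*k + 10) gives s_k = k*(-k**4 - 4*k**3 - 2*k**2 - 2*k - 1).
Δs = -5*k**4 - 26*k**3 - 40*k**2 - 31*k - 10, as required.
Telescope: S(n) = s_(n+1) − s_(2) = -n**5 - 9*n**4 - 28*n**3 - 42*n**2 - 32*n - 10 − (-122) = -n**5 - 9*n**4 - 28*n**3 - 42*n**2 - 32*n + 112.

S(n) = - n^{5} - 9 n^{4} - 28 n^{3} - 42 n^{2} - 32 n + 112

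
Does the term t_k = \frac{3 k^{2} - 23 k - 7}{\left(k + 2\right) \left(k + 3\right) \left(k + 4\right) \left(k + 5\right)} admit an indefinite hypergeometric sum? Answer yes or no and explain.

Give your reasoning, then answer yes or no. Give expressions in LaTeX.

The ratio is (k + 2)*(23*k - 3*(k + 1)**2 + 30)/((k + 6)*(-3*k**2 + 23*k + 7)).
Take A(k)=k + 2, B(k)=k + 6, C(k)=k**2 - 23*k/3 - 7/3.
Solve (k + 2)·f(k+1) − (k + 5)·f(k) = k**2 - 23*k/3 - 7/3.
d = 3 from the (1,1,2) case.
Solving with deg f ≤ 3: f(k) = -k*(k**2 + 33*k - 6)/24.
Get s_k = R·t_k = k*(-k**2 - 33*k + 6)/(8*(k + 2)*(k + 3)*(k + 4)) with R(k) = B(k−1)f(k)/C(k) = -k*(k + 5)*(k**2 + 33*k - 6)/(8*(3*k**2 - 23*k - 7)).
s_(k+1) − s_k = (3*k**2 - 23*k - 7)/(k**4 + 14*k**3 + 71*k**2 + 154*k + 120) = t_k.

Yes. s_k = \frac{k \left(- k^{2} - 33 k + 6\right)}{8 \left(k + 2\right) \left(k + 3\right) \left(k + 4\right)}.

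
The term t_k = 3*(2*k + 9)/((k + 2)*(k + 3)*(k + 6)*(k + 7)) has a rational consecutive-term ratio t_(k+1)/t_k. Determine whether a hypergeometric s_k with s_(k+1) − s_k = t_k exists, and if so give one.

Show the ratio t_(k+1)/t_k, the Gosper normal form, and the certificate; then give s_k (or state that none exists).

t_(k+1)/t_k = (k + 2)*(k + 6)*(2*k + 11)/((k + 4)*(k + 8)*(2*k + 9)).
Normal form (A,B,C) = (k + 2, k + 8, k**3 + 27*k**2/2 + 121*k/2 + 90).
f must satisfy (k + 2)·f(k+1) − (k + 7)·f(k) = k**3 + 27*k**2/2 + 121*k/2 + 90.
From deg A=1, deg B=1, deg C=3: d=5.
Match coefficients ⇒ f(k) = k*(k + 3)*(k + 4)*(k + 5)*(k + 8)/24.
Then R = B(k−1)f/C = k*(k + 3)*(k + 7)*(k + 8)/(12*(2*k + 9)), so s_k = R(k)·t_k = k*(k + 8)/(4*(k**2 + 8*k + 12)).
s_(k+1) − s_k = 3*(2*k + 9)/(k**4 + 18*k**3 + 113*k**2 + 288*k + 252) = t_k.

s_k = k*(k + 8)/(4*(k**2 + 8*k + 12))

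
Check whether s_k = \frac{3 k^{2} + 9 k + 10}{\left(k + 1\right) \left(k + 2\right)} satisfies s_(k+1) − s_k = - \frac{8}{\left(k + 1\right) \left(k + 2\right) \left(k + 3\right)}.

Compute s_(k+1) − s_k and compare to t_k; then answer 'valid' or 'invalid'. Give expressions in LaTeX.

valid; difference matches t_k

s_(k+1) = (9*k + 3*(k + 1)**2 + 19)/((k + 2)*(k + 3))
s_(k+1) − s_k = -8/(k**3 + 6*k**2 + 11*k + 6)
(s_(k+1) − s_k) − t_k = 0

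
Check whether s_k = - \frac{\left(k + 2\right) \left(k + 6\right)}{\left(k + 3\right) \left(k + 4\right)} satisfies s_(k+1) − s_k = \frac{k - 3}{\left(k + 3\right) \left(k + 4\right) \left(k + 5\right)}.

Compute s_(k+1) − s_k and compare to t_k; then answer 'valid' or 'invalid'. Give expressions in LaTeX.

s_(k+1) = -(k + 3)*(k + 7)/((k + 4)*(k + 5))
s_(k+1) − s_k = (k - 3)/(k**3 + 12*k**2 + 47*k + 60)
(s_(k+1) − s_k) − t_k = 0

valid; difference matches t_k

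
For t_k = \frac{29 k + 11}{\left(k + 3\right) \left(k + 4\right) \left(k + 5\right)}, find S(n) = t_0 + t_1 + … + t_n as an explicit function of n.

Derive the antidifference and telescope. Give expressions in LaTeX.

S(n) = \frac{49 n^{2} + 93 n + 44}{12 \left(n^{2} + 9 n + 20\right)}

The ratio is (k + 3)*(29*k + 40)/((k + 6)*(29*k + 11)).
So A=k + 3 and B=k + 6, with C=k + 11/29.
Need (k + 3)·f(k+1) − (k + 5)·f(k) = k + 11/29.
Degrees (1,1,1) ⇒ d ≤ 2.
Coefficient equations give f(k) = k*(49*k - 5)/348.
Get s_k = R·t_k = k*(49*k - 5)/(12*(k + 3)*(k + 4)) with R(k) = B(k−1)f(k)/C(k) = k*(k + 5)*(49*k - 5)/(12*(29*k + 11)).
s_(k+1) − s_k = (29*k + 11)/(k**3 + 12*k**2 + 47*k + 60) = t_k.
s_(n+1) = (49*n**2 + 93*n + 44)/(12*(n**2 + 9*n + 20)) and s_(0) = 0, so S(n) = (49*n**2 + 93*n + 44)/(12*(n**2 + 9*n + 20)).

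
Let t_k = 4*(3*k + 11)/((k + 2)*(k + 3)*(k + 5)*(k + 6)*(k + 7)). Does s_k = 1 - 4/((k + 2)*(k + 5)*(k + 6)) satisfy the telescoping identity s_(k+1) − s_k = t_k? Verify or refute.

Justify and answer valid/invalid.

s_(k+1) = 1 - 4/((k + 3)*(k + 6)*(k + 7))
s_(k+1) − s_k = 4*(3*k + 11)/(k**5 + 23*k**4 + 203*k**3 + 853*k**2 + 1692*k + 1260)
(s_(k+1) − s_k) − t_k = 0

Valid — Δs_k = t_k.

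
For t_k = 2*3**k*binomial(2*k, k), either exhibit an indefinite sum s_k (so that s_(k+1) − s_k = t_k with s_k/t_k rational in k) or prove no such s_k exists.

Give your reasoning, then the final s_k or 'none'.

Compute t_(k+1)/t_k: get 6*(2*k + 1)/(k + 1).
Factor: A=12*k + 6; B=k + 1; C=1.
Solve (12*k + 6)·f(k+1) − (k)·f(k) = 1.
Bound: deg f ≤ -1.
d = -1 < 0 ⇒ no nonzero polynomial f; not summable.

not Gosper-summable; s_k does not exist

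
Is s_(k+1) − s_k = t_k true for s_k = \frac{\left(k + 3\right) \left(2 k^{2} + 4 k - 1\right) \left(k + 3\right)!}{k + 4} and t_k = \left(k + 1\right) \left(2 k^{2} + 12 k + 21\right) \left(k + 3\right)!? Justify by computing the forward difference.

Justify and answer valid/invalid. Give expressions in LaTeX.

Invalid: residual - \frac{\left(2 k^{4} + 22 k^{3} + 87 k^{2} + 149 k + 85\right) \left(k + 3\right)!}{\left(k + 4\right) \left(k + 5\right)} ≠ 0.

s_(k+1) = (k + 4)*(2*k**2 + 8*k + 5)*factorial(k + 4)/(k + 5)
s_(k+1) − s_k = (2*k**5 + 30*k**4 + 177*k**3 + 511*k**2 + 700*k + 335)*factorial(k + 3)/((k + 4)*(k + 5))
(s_(k+1) − s_k) − t_k = -(2*k**4 + 22*k**3 + 87*k**2 + 149*k + 85)*factorial(k + 3)/((k + 4)*(k + 5))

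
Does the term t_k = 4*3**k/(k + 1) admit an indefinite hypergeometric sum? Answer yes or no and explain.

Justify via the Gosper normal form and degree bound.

No — key equation has no polynomial f.

r(k) = 3*(k + 1)/(k + 2) after simplifying.
Factor: A=3*k + 3; B=k + 2; C=1.
Set up (3*k + 3)·f(k+1) − (k + 1)·f(k) − (1) = 0.
Bound: deg f ≤ -1.
d = -1 < 0 ⇒ no nonzero polynomial f; not summable.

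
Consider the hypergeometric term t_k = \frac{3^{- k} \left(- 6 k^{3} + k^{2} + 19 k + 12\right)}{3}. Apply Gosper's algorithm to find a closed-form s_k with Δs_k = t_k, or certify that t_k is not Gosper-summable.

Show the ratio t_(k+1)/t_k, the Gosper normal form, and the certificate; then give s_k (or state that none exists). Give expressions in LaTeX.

s_k = 3^{- k} \left(3 k^{3} + 4 k^{2} - k - 3\right)

r(k) = (6*k**3 + 17*k**2 - 3*k - 26)/(3*(6*k**3 - k**2 - 19*k - 12)) after simplifying.
Factor: A=1/3; B=1; C=k**3 - k**2/6 - 19*k/6 - 2.
Solve (1/3)·f(k+1) − (1)·f(k) = k**3 - k**2/6 - 19*k/6 - 2.
From deg A=0, deg B=0, deg C=3: d=3.
Solve for f: f(k) = -(3*k**3 + 4*k**2 - k - 3)/2 (degree 3 ≤ 3).
Then R = B(k−1)f/C = -3*(3*k**3 + 4*k**2 - k - 3)/((k + 1)*(6*k**2 - 7*k - 12)), so s_k = R(k)·t_k = (3*k**3 + 4*k**2 - k - 3)/3**k.
Δs = (-6*k**3 + k**2 + 19*k + 12)/(3*3**k), as required.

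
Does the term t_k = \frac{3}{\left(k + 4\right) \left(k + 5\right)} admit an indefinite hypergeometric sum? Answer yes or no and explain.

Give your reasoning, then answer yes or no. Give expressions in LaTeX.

Yes. s_k = \frac{3 k}{4 \left(k + 4\right)}.

Compute t_(k+1)/t_k: get (k + 4)/(k + 6).
Take A(k)=k + 4, B(k)=k + 6, C(k)=1.
Solve (k + 4)·f(k+1) − (k + 5)·f(k) = 1.
Bound: deg f ≤ 1.
Solve for f: f(k) = k/4 (degree 1 ≤ 1).
Certificate R = B(k−1)f/C = k*(k + 5)/4 gives s_k = 3*k/(4*(k + 4)).
Check: Δs_k = 3/(k**2 + 9*k + 20). ✓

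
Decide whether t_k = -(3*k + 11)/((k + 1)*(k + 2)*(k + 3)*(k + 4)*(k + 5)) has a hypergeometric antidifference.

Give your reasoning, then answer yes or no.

Yes. s_k = k*(-k**2 - 7*k - 14)/(8*(k**3 + 7*k**2 + 14*k + 8)).

Step 1: r(k) = (k + 1)*(3*k + 14)/((k + 6)*(3*k + 11)).
Normal form (A,B,C) = (k + 1, k + 6, k + 11/3).
Solve (k + 1)·f(k+1) − (k + 5)·f(k) = k + 11/3.
deg f ≤ 4 (via 1,1,1).
Solve for f: f(k) = k*(k + 3)*(k**2 + 7*k + 14)/24 (degree 4 ≤ 4).
Then R = B(k−1)f/C = k*(k + 3)*(k + 5)*(k**2 + 7*k + 14)/(8*(3*k + 11)), so s_k = R(k)·t_k = k*(-k**2 - 7*k - 14)/(8*(k**3 + 7*k**2 + 14*k + 8)).
s_(k+1) − s_k = (-3*k - 11)/(k**5 + 15*k**4 + 85*k**3 + 225*k**2 + 274*k + 120) = t_k.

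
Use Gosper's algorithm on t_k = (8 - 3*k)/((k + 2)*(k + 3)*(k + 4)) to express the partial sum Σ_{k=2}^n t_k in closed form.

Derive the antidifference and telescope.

Step 1: r(k) = (k + 2)*(3*k - 5)/((k + 5)*(3*k - 8)).
Normal form (A,B,C) = (k + 2, k + 5, k - 8/3).
Set up (k + 2)·f(k+1) − (k + 4)·f(k) − (k - 8/3) = 0.
d = 2 from the (1,1,1) case.
A polynomial solution: f(k) = -k*(k + 23)/18.
Get s_k = R·t_k = k*(k + 23)/(6*(k + 2)*(k + 3)) with R(k) = B(k−1)f(k)/C(k) = -k*(k + 4)*(k + 23)/(6*(3*k - 8)).
Δs = (8 - 3*k)/(k**3 + 9*k**2 + 26*k + 24), as required.
s_(n+1) = (n**2 + 25*n + 24)/(6*(n**2 + 7*n + 12)) and s_(2) = 5/12, so S(n) = (-n**2 + 5*n - 4)/(4*(n**2 + 7*n + 12)).

S(n) = (-n**2 + 5*n - 4)/(4*(n**2 + 7*n + 12))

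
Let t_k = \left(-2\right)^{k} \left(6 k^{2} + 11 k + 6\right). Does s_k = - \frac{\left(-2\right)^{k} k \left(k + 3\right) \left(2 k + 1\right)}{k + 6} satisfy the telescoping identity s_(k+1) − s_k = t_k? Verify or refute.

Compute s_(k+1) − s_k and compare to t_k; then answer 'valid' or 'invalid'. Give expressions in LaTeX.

s_(k+1) = 2*(-2)**k*(k + 1)*(k + 4)*(2*k + 3)/(k + 7)
s_(k+1) − s_k = (-2)**k*(6*k**4 + 71*k**3 + 254*k**2 + 321*k + 144)/(k**2 + 13*k + 42)
(s_(k+1) − s_k) − t_k = (-2)**k*(-18*k**3 - 147*k**2 - 219*k - 108)/(k**2 + 13*k + 42)

Invalid: residual \frac{\left(-2\right)^{k} \left(- 18 k^{3} - 147 k^{2} - 219 k - 108\right)}{k^{2} + 13 k + 42} ≠ 0.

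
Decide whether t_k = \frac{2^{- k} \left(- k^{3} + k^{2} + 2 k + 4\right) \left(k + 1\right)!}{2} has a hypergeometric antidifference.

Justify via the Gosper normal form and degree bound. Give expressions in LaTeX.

The ratio is (k + 2)*(2*k - (k + 1)**3 + (k + 1)**2 + 6)/(2*(-k**3 + k**2 + 2*k + 4)).
Normal form (A,B,C) = (k/2 + 1, 1, k**3 - k**2 - 2*k - 4).
Set up (k/2 + 1)·f(k+1) − (1)·f(k) − (k**3 - k**2 - 2*k - 4) = 0.
deg f ≤ 2 (via 1,0,3).
Solving with deg f ≤ 2: f(k) = 2*(k - 4)*(k + 1).
So s_k = (B(k−1)f/C)·t_k = (2*(k - 4)*(k + 1)/(k**3 - k**2 - 2*k - 4))·t_k = -(k - 4)*(k + 1)*factorial(k + 1)/2**k.
Δs = (-k**3 + k**2 + 2*k + 4)*factorial(k + 1)/(2*2**k), as required.

Yes. s_k = - 2^{- k} \left(k - 4\right) \left(k + 1\right) \left(k + 1\right)!.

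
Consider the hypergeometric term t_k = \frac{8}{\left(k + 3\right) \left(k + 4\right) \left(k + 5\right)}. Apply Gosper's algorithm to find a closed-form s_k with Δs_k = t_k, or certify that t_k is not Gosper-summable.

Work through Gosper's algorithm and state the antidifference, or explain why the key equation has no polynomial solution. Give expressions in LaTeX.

s_k = \frac{k \left(k + 7\right)}{3 \left(k + 3\right) \left(k + 4\right)}

Step 1: r(k) = (k + 3)/(k + 6).
A = k + 3, B = k + 6, C = 1.
Solve (k + 3)·f(k+1) − (k + 5)·f(k) = 1.
Bound: deg f ≤ 2.
Match coefficients ⇒ f(k) = k*(k + 7)/24.
So s_k = (B(k−1)f/C)·t_k = (k*(k + 5)*(k + 7)/24)·t_k = k*(k + 7)/(3*(k + 3)*(k + 4)).
s_(k+1) − s_k = 8/(k**3 + 12*k**2 + 47*k + 60) = t_k.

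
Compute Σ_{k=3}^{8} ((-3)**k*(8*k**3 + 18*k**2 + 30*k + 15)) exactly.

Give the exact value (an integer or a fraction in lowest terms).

r(k) = 3*(-8*k**3 - 42*k**2 - 90*k - 71)/(8*k**3 + 18*k**2 + 30*k + 15) after simplifying.
A = -3, B = 1, C = k**3 + 9*k**2/4 + 15*k/4 + 15/8.
Set up (-3)·f(k+1) − (1)·f(k) − (k**3 + 9*k**2/4 + 15*k/4 + 15/8) = 0.
Degrees (0,0,3) ⇒ d ≤ 3.
A polynomial solution: f(k) = -k*(2*k**2 + 3)/8.
Get s_k = R·t_k = (-3)**k*k*(-2*k**2 - 3) with R(k) = B(k−1)f(k)/C(k) = -k*(2*k**2 + 3)/(8*k**3 + 18*k**2 + 30*k + 15).
Δs = (-3)**k*(8*k**3 + 18*k**2 + 30*k + 15), as required.
Sum = s_(9) − s_(3); s_(9) = 29229255, s_(3) = 1701 ⇒ 29227554.

Σ = 29227554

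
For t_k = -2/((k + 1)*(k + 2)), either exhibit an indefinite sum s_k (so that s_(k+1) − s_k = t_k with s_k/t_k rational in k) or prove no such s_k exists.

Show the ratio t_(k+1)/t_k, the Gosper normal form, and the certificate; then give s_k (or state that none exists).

s_k = -2*k/(k + 1)

The ratio is (k + 1)/(k + 3).
A = k + 1, B = k + 3, C = 1.
Key eq: (k + 1)·f(k+1) = (k + 2)·f(k) + (1).
deg f ≤ 1 (via 1,1,0).
A polynomial solution: f(k) = k.
Then R = B(k−1)f/C = k*(k + 2), so s_k = R(k)·t_k = -2*k/(k + 1).
Check: Δs_k = -2/(k**2 + 3*k + 2). ✓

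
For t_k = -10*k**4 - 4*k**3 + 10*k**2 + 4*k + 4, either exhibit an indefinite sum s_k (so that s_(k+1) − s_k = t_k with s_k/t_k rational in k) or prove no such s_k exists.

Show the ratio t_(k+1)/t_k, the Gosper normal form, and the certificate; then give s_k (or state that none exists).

t_(k+1)/t_k = (5*k**4 + 22*k**3 + 31*k**2 + 14*k - 2)/(5*k**4 + 2*k**3 - 5*k**2 - 2*k - 2).
Take A(k)=1, B(k)=1, C(k)=k**4 + 2*k**3/5 - k**2 - 2*k/5 - 2/5.
Need (1)·f(k+1) − (1)·f(k) = k**4 + 2*k**3/5 - k**2 - 2*k/5 - 2/5.
deg f ≤ 5 (via 0,0,4).
Match coefficients ⇒ f(k) = k*(k**4 - 2*k**3 - k**2 + 2*k - 2)/5.
R(k) = B(k−1)·f(k)/C(k) = k*(k**4 - 2*k**3 - k**2 + 2*k - 2)/(5*k**4 + 2*k**3 - 5*k**2 - 2*k - 2); s_k = R·t_k = 2*k*(-k**4 + 2*k**3 + k**2 - 2*k + 2).
s_(k+1) − s_k = -10*k**4 - 4*k**3 + 10*k**2 + 4*k + 4 = t_k.

s_k = 2*k*(-k**4 + 2*k**3 + k**2 - 2*k + 2)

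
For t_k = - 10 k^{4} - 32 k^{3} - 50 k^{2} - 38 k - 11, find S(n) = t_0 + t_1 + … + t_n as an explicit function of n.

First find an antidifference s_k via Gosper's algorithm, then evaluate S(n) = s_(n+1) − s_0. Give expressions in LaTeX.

Step 1: r(k) = (10*k**4 + 72*k**3 + 206*k**2 + 274*k + 141)/(10*k**4 + 32*k**3 + 50*k**2 + 38*k + 11).
A = 1, B = 1, C = k**4 + 16*k**3/5 + 5*k**2 + 19*k/5 + 11/10.
Key eq: (1)·f(k+1) = (1)·f(k) + (k**4 + 16*k**3/5 + 5*k**2 + 19*k/5 + 11/10).
Bound: deg f ≤ 5.
Solving with deg f ≤ 5: f(k) = k**2*(2*k**3 + 3*k**2 + 4*k + 2)/10.
Then R = B(k−1)f/C = k**2*(2*k**3 + 3*k**2 + 4*k + 2)/(10*k**4 + 32*k**3 + 50*k**2 + 38*k + 11), so s_k = R(k)·t_k = k**2*(-2*k**3 - 3*k**2 - 4*k - 2).
Δs = -10*k**4 - 32*k**3 - 50*k**2 - 38*k - 11, as required.
Telescope: S(n) = s_(n+1) − s_(0) = -2*n**5 - 13*n**4 - 36*n**3 - 52*n**2 - 38*n - 11 − (0) = -2*n**5 - 13*n**4 - 36*n**3 - 52*n**2 - 38*n - 11.

S(n) = - 2 n^{5} - 13 n^{4} - 36 n^{3} - 52 n^{2} - 38 n - 11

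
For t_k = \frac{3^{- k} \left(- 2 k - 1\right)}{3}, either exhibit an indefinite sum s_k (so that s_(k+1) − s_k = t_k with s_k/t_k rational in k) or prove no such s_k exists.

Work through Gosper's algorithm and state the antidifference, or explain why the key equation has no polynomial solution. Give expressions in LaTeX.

Step 1: r(k) = (2*k + 3)/(3*(2*k + 1)).
Take A(k)=1/3, B(k)=1, C(k)=k + 1/2.
Set up (1/3)·f(k+1) − (1)·f(k) − (k + 1/2) = 0.
d = 1 from the (0,0,1) case.
Solving with deg f ≤ 1: f(k) = -3*(k + 1)/2.
Then R = B(k−1)f/C = -3*(k + 1)/(2*k + 1), so s_k = R(k)·t_k = (k + 1)/3**k.
Δs = (-2*k - 1)/(3*3**k), as required.

s_k = 3^{- k} \left(k + 1\right)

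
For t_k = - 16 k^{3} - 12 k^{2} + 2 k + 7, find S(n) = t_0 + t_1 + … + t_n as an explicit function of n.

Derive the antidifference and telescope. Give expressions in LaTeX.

S(n) = - 4 n^{4} - 12 n^{3} - 9 n^{2} + 6 n + 7

Step 1: r(k) = (16*k**3 + 60*k**2 + 70*k + 19)/(16*k**3 + 12*k**2 - 2*k - 7).
So A=1 and B=1, with C=k**3 + 3*k**2/4 - k/8 - 7/16.
Key eq: (1)·f(k+1) = (1)·f(k) + (k**3 + 3*k**2/4 - k/8 - 7/16).
Bound: deg f ≤ 4.
Coefficient equations give f(k) = k*(4*k**3 - 4*k**2 - 3*k - 4)/16.
Get s_k = R·t_k = k*(-4*k**3 + 4*k**2 + 3*k + 4) with R(k) = B(k−1)f(k)/C(k) = k*(4*k**3 - 4*k**2 - 3*k - 4)/(16*k**3 + 12*k**2 - 2*k - 7).
Verify: -16*k**3 - 12*k**2 + 2*k + 7 matches t_k.
Evaluate: s_(n+1) = -4*n**4 - 12*n**3 - 9*n**2 + 6*n + 7; subtract s_(0) = 0 ⇒ S(n) = -4*n**4 - 12*n**3 - 9*n**2 + 6*n + 7.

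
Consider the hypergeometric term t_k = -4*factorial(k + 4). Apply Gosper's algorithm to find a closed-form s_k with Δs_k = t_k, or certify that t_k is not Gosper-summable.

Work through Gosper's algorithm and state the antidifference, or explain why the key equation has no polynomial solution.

Step 1: r(k) = k + 5.
Normal form (A,B,C) = (k + 5, 1, 1).
Key eq: (k + 5)·f(k+1) = (1)·f(k) + (1).
Degrees (1,0,0) ⇒ d ≤ -1.
d = -1 < 0 ⇒ no nonzero polynomial f; not summable.

no hypergeometric antidifference exists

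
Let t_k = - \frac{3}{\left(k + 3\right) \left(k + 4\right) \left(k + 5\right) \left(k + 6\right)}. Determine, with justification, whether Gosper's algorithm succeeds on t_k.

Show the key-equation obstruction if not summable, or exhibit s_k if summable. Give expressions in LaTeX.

Yes. s_k = \frac{k \left(- k^{2} - 12 k - 47\right)}{60 \left(k + 3\right) \left(k + 4\right) \left(k + 5\right)}.

Ratio r(k) = (k + 3)/(k + 7).
Take A(k)=k + 3, B(k)=k + 7, C(k)=1.
Set up (k + 3)·f(k+1) − (k + 6)·f(k) − (1) = 0.
deg f ≤ 3 (via 1,1,0).
A polynomial solution: f(k) = k*(k**2 + 12*k + 47)/180.
Get s_k = R·t_k = k*(-k**2 - 12*k - 47)/(60*(k + 3)*(k + 4)*(k + 5)) with R(k) = B(k−1)f(k)/C(k) = k*(k + 6)*(k**2 + 12*k + 47)/180.
Check: Δs_k = -3/(k**4 + 18*k**3 + 119*k**2 + 342*k + 360). ✓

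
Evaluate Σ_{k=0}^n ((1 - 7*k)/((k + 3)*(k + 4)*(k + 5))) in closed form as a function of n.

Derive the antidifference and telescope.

S(n) = (-5*n**2 - 3*n + 2)/(6*(n**2 + 9*n + 20))

The ratio is (k + 3)*(7*k + 6)/((k + 6)*(7*k - 1)).
Gosper form: A/B · C(k+1)/C(k) with A=k + 3, B=k + 6, C=k - 1/7.
Need (k + 3)·f(k+1) − (k + 5)·f(k) = k - 1/7.
deg f ≤ 2 (via 1,1,1).
Coefficient equations give f(k) = k*(5*k - 7)/42.
Then R = B(k−1)f/C = k*(k + 5)*(5*k - 7)/(6*(7*k - 1)), so s_k = R(k)·t_k = k*(7 - 5*k)/(6*(k + 3)*(k + 4)).
Check: Δs_k = (1 - 7*k)/(k**3 + 12*k**2 + 47*k + 60). ✓
Evaluate: s_(n+1) = (-5*n**2 - 3*n + 2)/(6*(n**2 + 9*n + 20)); subtract s_(0) = 0 ⇒ S(n) = (-5*n**2 - 3*n + 2)/(6*(n**2 + 9*n + 20)).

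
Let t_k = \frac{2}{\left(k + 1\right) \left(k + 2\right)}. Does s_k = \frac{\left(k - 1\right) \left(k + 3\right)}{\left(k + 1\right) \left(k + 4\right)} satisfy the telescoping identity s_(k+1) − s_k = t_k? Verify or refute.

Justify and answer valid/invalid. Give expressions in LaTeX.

s_(k+1) = k*(k + 4)/((k + 2)*(k + 5))
s_(k+1) − s_k = (3*k**2 + 17*k + 30)/(k**4 + 12*k**3 + 49*k**2 + 78*k + 40)
(s_(k+1) − s_k) − t_k = (k**2 - k - 10)/(k**4 + 12*k**3 + 49*k**2 + 78*k + 40)

Invalid: residual \frac{k^{2} - k - 10}{k^{4} + 12 k^{3} + 49 k^{2} + 78 k + 40} ≠ 0.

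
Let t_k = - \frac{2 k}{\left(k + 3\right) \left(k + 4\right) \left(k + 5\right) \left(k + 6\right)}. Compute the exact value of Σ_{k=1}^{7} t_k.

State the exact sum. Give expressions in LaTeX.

Ratio r(k) = (k + 1)*(k + 3)/(k*(k + 7)).
So A=k + 3 and B=k + 7, with C=k.
f must satisfy (k + 3)·f(k+1) − (k + 6)·f(k) = k.
From deg A=1, deg B=1, deg C=1: d=3.
Solve for f: f(k) = k*(k - 1)*(k + 13)/120 (degree 3 ≤ 3).
R(k) = B(k−1)·f(k)/C(k) = (k - 1)*(k + 6)*(k + 13)/120; s_k = R·t_k = k*(-k**2 - 12*k + 13)/(60*(k + 3)*(k + 4)*(k + 5)).
Δs = -2*k/(k**4 + 18*k**3 + 119*k**2 + 342*k + 360), as required.
Sum = s_(8) − s_(1); s_(8) = -49/4290, s_(1) = 0 ⇒ -49/4290.

Σ = -49/4290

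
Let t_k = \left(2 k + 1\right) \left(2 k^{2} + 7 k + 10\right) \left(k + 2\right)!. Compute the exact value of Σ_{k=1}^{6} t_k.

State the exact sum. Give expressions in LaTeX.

Ratio r(k) = (k + 3)*(2*k + 3)*(7*k + 2*(k + 1)**2 + 17)/((2*k + 1)*(2*k**2 + 7*k + 10)).
Normal form (A,B,C) = (k + 3, 1, k**3 + 4*k**2 + 27*k/4 + 5/2).
Solve (k + 3)·f(k+1) − (1)·f(k) = k**3 + 4*k**2 + 27*k/4 + 5/2.
From deg A=1, deg B=0, deg C=3: d=2.
Coefficient equations give f(k) = (2*k - 1)*(2*k + 1)/4.
Certificate R = B(k−1)f/C = (2*k - 1)/(2*k**2 + 7*k + 10) gives s_k = (2*k - 1)*(2*k + 1)*factorial(k + 2).
Verify: (2*k + 1)*(2*k**2 + 7*k + 10)*factorial(k + 2) matches t_k.
Sum = s_(7) − s_(1); s_(7) = 70761600, s_(1) = 18 ⇒ 70761582.

Σ = 70761582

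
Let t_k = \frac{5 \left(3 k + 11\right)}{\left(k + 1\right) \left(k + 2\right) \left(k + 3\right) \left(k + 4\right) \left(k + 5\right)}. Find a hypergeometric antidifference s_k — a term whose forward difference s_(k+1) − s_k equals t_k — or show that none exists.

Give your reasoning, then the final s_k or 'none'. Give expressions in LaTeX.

s_k = \frac{5 k \left(k^{2} + 7 k + 14\right)}{8 \left(k^{3} + 7 k^{2} + 14 k + 8\right)}

r(k) = (k + 1)*(3*k + 14)/((k + 6)*(3*k + 11)) after simplifying.
Factor: A=k + 1; B=k + 6; C=k + 11/3.
Solve (k + 1)·f(k+1) − (k + 5)·f(k) = k + 11/3.
Bound: deg f ≤ 4.
Solving with deg f ≤ 4: f(k) = k*(k + 3)*(k**2 + 7*k + 14)/24.
Certificate R = B(k−1)f/C = k*(k + 3)*(k + 5)*(k**2 + 7*k + 14)/(8*(3*k + 11)) gives s_k = 5*k*(k**2 + 7*k + 14)/(8*(k**3 + 7*k**2 + 14*k + 8)).
Check: Δs_k = 5*(3*k + 11)/(k**5 + 15*k**4 + 85*k**3 + 225*k**2 + 274*k + 120). ✓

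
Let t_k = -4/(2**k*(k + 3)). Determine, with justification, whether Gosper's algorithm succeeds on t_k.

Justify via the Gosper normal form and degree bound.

Ratio r(k) = (k + 3)/(2*(k + 4)).
A = k/2 + 3/2, B = k + 4, C = 1.
Need (k/2 + 3/2)·f(k+1) − (k + 3)·f(k) = 1.
d = -1 from the (1,1,0) case.
Bound -1 < 0, so the key equation has no polynomial solution.

No. Not Gosper-summable.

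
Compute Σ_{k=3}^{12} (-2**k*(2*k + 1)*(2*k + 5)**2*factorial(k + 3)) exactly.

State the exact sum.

Σ = -115694658964684598400

The ratio is 2*(k + 4)*(2*k + 3)*(2*k + 7)**2/((2*k + 1)*(2*k + 5)**2).
Gosper form: A/B · C(k+1)/C(k) with A=2*k + 8, B=1, C=k**3 + 11*k**2/2 + 35*k/4 + 25/8.
Solve (2*k + 8)·f(k+1) − (1)·f(k) = k**3 + 11*k**2/2 + 35*k/4 + 25/8.
Bound: deg f ≤ 2.
Coefficient equations give f(k) = (2*k - 1)*(2*k + 1)/8.
Get s_k = R·t_k = -2**k*(2*k - 1)*(2*k + 1)*factorial(k + 3) with R(k) = B(k−1)f(k)/C(k) = (2*k - 1)/(2*k + 5)**2.
Δs = -2**k*(2*k + 1)*(2*k + 5)**2*factorial(k + 3), as required.
Sum = s_(13) − s_(3); s_(13) = -115694658964684800000, s_(3) = -201600 ⇒ -115694658964684598400.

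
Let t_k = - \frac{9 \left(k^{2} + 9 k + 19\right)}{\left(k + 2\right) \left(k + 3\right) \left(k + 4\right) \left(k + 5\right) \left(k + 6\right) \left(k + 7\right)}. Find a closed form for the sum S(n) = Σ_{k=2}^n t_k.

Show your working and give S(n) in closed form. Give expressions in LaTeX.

The ratio is (k + 2)*(9*k + (k + 1)**2 + 28)/((k + 8)*(k**2 + 9*k + 19)).
Take A(k)=k + 2, B(k)=k + 8, C(k)=k**2 + 9*k + 19.
Solve (k + 2)·f(k+1) − (k + 7)·f(k) = k**2 + 9*k + 19.
Degrees (1,1,2) ⇒ d ≤ 5.
Coefficient equations give f(k) = k*(k + 3)*(k + 5)*(k**2 + 12*k + 44)/144.
Get s_k = R·t_k = k*(-k**2 - 12*k - 44)/(16*(k**3 + 12*k**2 + 44*k + 48)) with R(k) = B(k−1)f(k)/C(k) = k*(k + 3)*(k + 5)*(k + 7)*(k**2 + 12*k + 44)/(144*(k**2 + 9*k + 19)).
Δs = 9*(-k**2 - 9*k - 19)/(k**6 + 27*k**5 + 295*k**4 + 1665*k**3 + 5104*k**2 + 8028*k + 5040), as required.
Σ_(k=2)^n t_k = s_(n+1) − s_(2) = ((-n**3 - 15*n**2 - 71*n - 57)/(16*(n**3 + 15*n**2 + 71*n + 105))) − (-3/64), i.e. (-n**3 - 15*n**2 - 71*n + 87)/(64*(n**3 + 15*n**2 + 71*n + 105)).

S(n) = \frac{- n^{3} - 15 n^{2} - 71 n + 87}{64 \left(n^{3} + 15 n^{2} + 71 n + 105\right)}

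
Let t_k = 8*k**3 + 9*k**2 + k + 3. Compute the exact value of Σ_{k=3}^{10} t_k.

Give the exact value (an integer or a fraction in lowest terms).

Step 1: r(k) = (8*k**3 + 33*k**2 + 43*k + 21)/(8*k**3 + 9*k**2 + k + 3).
Factor: A=1; B=1; C=k**3 + 9*k**2/8 + k/8 + 3/8.
f must satisfy (1)·f(k+1) − (1)·f(k) = k**3 + 9*k**2/8 + k/8 + 3/8.
deg f ≤ 4 (via 0,0,3).
A polynomial solution: f(k) = k*(2*k**3 - k**2 - 2*k + 4)/8.
Get s_k = R·t_k = k*(2*k**3 - k**2 - 2*k + 4) with R(k) = B(k−1)f(k)/C(k) = k*(2*k**3 - k**2 - 2*k + 4)/(8*k**3 + 9*k**2 + k + 3).
Check: Δs_k = 8*k**3 + 9*k**2 + k + 3. ✓
Sum = s_(11) − s_(3); s_(11) = 27753, s_(3) = 129 ⇒ 27624.

Σ = 27624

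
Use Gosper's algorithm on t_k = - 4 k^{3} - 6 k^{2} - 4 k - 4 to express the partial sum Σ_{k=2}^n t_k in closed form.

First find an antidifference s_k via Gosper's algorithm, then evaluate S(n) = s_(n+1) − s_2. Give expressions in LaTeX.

Compute t_(k+1)/t_k: get (2*k**3 + 9*k**2 + 14*k + 9)/(2*k**3 + 3*k**2 + 2*k + 2).
Take A(k)=1, B(k)=1, C(k)=k**3 + 3*k**2/2 + k + 1.
Need (1)·f(k+1) − (1)·f(k) = k**3 + 3*k**2/2 + k + 1.
Bound: deg f ≤ 4.
Solve for f: f(k) = k*(k**3 + 3)/4 (degree 4 ≤ 4).
So s_k = (B(k−1)f/C)·t_k = (k*(k**3 + 3)/(2*(2*k**3 + 3*k**2 + 2*k + 2)))·t_k = k*(-k**3 - 3).
Verify: k*(k**3 + 3) - (k + 1)*((k + 1)**3 + 3) matches t_k.
Evaluate: s_(n+1) = -n**4 - 4*n**3 - 6*n**2 - 7*n - 4; subtract s_(2) = -22 ⇒ S(n) = -n**4 - 4*n**3 - 6*n**2 - 7*n + 18.

S(n) = - n^{4} - 4 n^{3} - 6 n^{2} - 7 n + 18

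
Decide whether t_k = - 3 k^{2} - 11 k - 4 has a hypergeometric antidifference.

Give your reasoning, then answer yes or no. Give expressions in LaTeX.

r(k) = (3*k**2 + 17*k + 18)/(3*k**2 + 11*k + 4) after simplifying.
So A=1 and B=1, with C=k**2 + 11*k/3 + 4/3.
Solve (1)·f(k+1) − (1)·f(k) = k**2 + 11*k/3 + 4/3.
d = 3 from the (0,0,2) case.
Solve for f: f(k) = k*(k**2 + 4*k - 1)/3 (degree 3 ≤ 3).
R(k) = B(k−1)·f(k)/C(k) = k*(k**2 + 4*k - 1)/(3*k**2 + 11*k + 4); s_k = R·t_k = k*(-k**2 - 4*k + 1).
Δs = -3*k**2 - 11*k - 4, as required.

Yes. s_k = k \left(- k^{2} - 4 k + 1\right).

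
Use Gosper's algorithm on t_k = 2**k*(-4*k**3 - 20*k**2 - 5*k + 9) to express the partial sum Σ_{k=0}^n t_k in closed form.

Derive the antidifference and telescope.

S(n) = -8*2**n*n**3 - 16*2**n*n**2 - 2*2**n*n + 12*2**n - 3

Step 1: r(k) = 2*(4*k**3 + 32*k**2 + 57*k + 20)/(4*k**3 + 20*k**2 + 5*k - 9).
A = 2, B = 1, C = k**3 + 5*k**2 + 5*k/4 - 9/4.
Need (2)·f(k+1) − (1)·f(k) = k**3 + 5*k**2 + 5*k/4 - 9/4.
Degrees (0,0,3) ⇒ d ≤ 3.
Coefficient equations give f(k) = (4*k**3 - 4*k**2 - 3*k - 3)/4.
So s_k = (B(k−1)f/C)·t_k = ((4*k**3 - 4*k**2 - 3*k - 3)/(4*k**3 + 20*k**2 + 5*k - 9))·t_k = 2**k*(-4*k**3 + 4*k**2 + 3*k + 3).
Check: Δs_k = 2**k*(-4*k**3 - 20*k**2 - 5*k + 9). ✓
s_(n+1) = 2**(n + 1)*(-4*n**3 - 8*n**2 - n + 6) and s_(0) = 3, so S(n) = -8*2**n*n**3 - 16*2**n*n**2 - 2*2**n*n + 12*2**n - 3.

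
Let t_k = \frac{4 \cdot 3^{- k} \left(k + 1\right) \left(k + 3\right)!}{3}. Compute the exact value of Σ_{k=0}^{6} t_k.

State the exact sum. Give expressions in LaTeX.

Σ = 178552/27

The ratio is (k + 2)*(k + 4)/(3*(k + 1)).
So A=k/3 + 4/3 and B=1, with C=k + 1.
Solve (k/3 + 4/3)·f(k+1) − (1)·f(k) = k + 1.
From deg A=1, deg B=0, deg C=1: d=0.
Solve for f: f(k) = 3 (degree 0 ≤ 0).
Certificate R = B(k−1)f/C = 3/(k + 1) gives s_k = 4*factorial(k + 3)/3**k.
Check: Δs_k = 4*(k + 1)*factorial(k + 3)/(3*3**k). ✓
Evaluate s at k=7 and k=0: 179200/27 and 24; difference 178552/27.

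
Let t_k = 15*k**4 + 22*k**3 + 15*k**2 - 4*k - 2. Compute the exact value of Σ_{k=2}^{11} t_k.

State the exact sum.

Σ = 702700

Step 1: r(k) = (15*k**4 + 82*k**3 + 171*k**2 + 152*k + 46)/(15*k**4 + 22*k**3 + 15*k**2 - 4*k - 2).
A = 1, B = 1, C = k**4 + 22*k**3/15 + k**2 - 4*k/15 - 2/15.
Need (1)·f(k+1) − (1)·f(k) = k**4 + 22*k**3/15 + k**2 - 4*k/15 - 2/15.
deg f ≤ 5 (via 0,0,4).
Coefficient equations give f(k) = k*(3*k**4 - 2*k**3 - k**2 - 4*k + 2)/15.
So s_k = (B(k−1)f/C)·t_k = (k*(3*k**4 - 2*k**3 - k**2 - 4*k + 2)/(15*k**4 + 22*k**3 + 15*k**2 - 4*k - 2))·t_k = k*(3*k**4 - 2*k**3 - k**2 - 4*k + 2).
Δs = 15*k**4 + 22*k**3 + 15*k**2 - 4*k - 2, as required.
Σ_(k=2)^(11) t_k = s_(12) − s_(2) = 702744 − (44) = 702700.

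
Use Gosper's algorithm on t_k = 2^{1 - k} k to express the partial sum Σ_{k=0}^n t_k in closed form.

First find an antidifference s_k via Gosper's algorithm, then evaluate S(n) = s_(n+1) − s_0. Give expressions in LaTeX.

S(n) = 2^{1 - n} \left(2^{n + 1} - n - 2\right)

r(k) = (k + 1)/(2*k) after simplifying.
Factor: A=1/2; B=1; C=k.
Need (1/2)·f(k+1) − (1)·f(k) = k.
From deg A=0, deg B=0, deg C=1: d=1.
Match coefficients ⇒ f(k) = -2*(k + 1).
R(k) = B(k−1)·f(k)/C(k) = -2*(k + 1)/k; s_k = R·t_k = 2**(2 - k)*(-k - 1).
Verify: 2**(1 - k)*k matches t_k.
Σ_(k=0)^n t_k = s_(n+1) − s_(0) = (2**(1 - n)*(-n - 2)) − (-4), i.e. 2**(1 - n)*(2**(n + 1) - n - 2).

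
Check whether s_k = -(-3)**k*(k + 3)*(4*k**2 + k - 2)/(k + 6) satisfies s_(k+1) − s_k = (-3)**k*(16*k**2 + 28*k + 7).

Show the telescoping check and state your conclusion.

Invalid: residual (-3)**(k + 1)*(16*k**3 + 128*k**2 + 176*k + 40)/(k**2 + 13*k + 42) ≠ 0.

s_(k+1) = 3*(-3)**k*(k + 4)*(k + 4*(k + 1)**2 - 1)/(k + 7)
s_(k+1) − s_k = (-3)**k*(16*k**4 + 188*k**3 + 659*k**2 + 739*k + 174)/(k**2 + 13*k + 42)
(s_(k+1) − s_k) − t_k = (-3)**(k + 1)*(16*k**3 + 128*k**2 + 176*k + 40)/(k**2 + 13*k + 42)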